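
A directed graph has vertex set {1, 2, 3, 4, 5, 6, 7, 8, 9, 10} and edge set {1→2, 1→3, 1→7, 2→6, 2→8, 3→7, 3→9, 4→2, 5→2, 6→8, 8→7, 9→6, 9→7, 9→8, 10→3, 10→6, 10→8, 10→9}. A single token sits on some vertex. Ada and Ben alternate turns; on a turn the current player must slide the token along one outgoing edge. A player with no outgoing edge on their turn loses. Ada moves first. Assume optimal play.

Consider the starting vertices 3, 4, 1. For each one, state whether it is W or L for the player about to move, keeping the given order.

3: W, 4: L, 1: W

Compute win/loss labels from the base case upward. A position with no move is L. Any other position is W if it can reach an L in one move, else L.
Every edge goes from a vertex to one that appears earlier in the order 7, 8, 6, 9, 3, 2, 10, 1, 5, 4, so processing vertices in that order labels each vertex after all of its successors.
7: no outgoing edge → L
8: →7(L), so W
6: →8(W) only, which is W, so L
9: →6(L), so W
3: →7(L), so W
2: →6(L), so W
10: →6(L), so W
1: →7(L), so W
5: →2(W) only, which is W, so L
4: →2(W) only, which is W, so L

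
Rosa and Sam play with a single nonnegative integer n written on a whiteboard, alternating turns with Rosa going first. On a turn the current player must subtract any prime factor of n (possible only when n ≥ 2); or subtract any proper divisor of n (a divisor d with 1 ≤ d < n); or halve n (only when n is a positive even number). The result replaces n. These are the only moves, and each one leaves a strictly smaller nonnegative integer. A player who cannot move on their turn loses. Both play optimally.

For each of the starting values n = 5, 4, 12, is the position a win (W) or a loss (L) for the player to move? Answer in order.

Label each position W (a win for the player to move) or L (a loss). A position with no legal move is L; any other position is W exactly when some move reaches an L, and L when every move reaches a W.
n=0: no move → L
n=1: no move → L
n=2: →0(L), so W
n=3: →0(L), so W
n=4: →2(W), 3(W) — all W, so L
n=5: →0(L), so W
n=6: →4(L), so W
n=7: →0(L), so W
n=8: →4(L), so W
n=9: →6(W), 8(W) — all W, so L
n=10: →9(L), so W
n=11: →0(L), so W
n=12: →9(L), so W

5: W, 4: L, 12: W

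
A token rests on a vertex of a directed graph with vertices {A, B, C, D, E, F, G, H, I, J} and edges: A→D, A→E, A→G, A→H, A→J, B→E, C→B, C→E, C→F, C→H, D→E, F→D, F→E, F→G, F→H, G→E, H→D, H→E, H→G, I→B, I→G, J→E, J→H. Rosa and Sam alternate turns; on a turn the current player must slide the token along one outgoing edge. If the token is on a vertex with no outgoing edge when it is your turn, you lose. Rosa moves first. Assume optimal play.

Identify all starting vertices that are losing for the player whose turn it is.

Label each position W (a win for the player to move) or L (a loss). A position with no legal move is L; any other position is W exactly when some move reaches an L, and L when every move reaches a W.
Every edge goes from a vertex to one that appears earlier in the order E, D, G, H, F, J, A, B, I, C, so processing vertices in that order labels each vertex after all of its successors.
E: no outgoing edge → L
D: →E(L), so W
G: →E(L), so W
H: →E(L), so W
F: →E(L), so W
J: →E(L), so W
A: →E(L), so W
B: →E(L), so W
I: →B(W), G(W) — all W, so L
C: →E(L), so W
The losing starting vertices are exactly the entries labelled L in this table (2 of them).

E, I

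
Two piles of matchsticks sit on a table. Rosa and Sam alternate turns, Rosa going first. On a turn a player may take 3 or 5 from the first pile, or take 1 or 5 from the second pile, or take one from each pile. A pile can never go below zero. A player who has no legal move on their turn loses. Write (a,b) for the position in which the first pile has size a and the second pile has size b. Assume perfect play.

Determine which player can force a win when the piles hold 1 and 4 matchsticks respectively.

Build the W/L table. Terminal = L. A non-terminal position is W if it has a move to some L; otherwise it is L.
No move ever increases a pile, so every position that can arise here has a ≤ 1 and b ≤ 4; it is enough to label the cells with 0 ≤ a ≤ 1 and 0 ≤ b ≤ 4.
Every move lowers a or b (never raises either), so fill the grid row by row in increasing a, and left to right within a row: each cell's successors are then already labelled.
      b=0  b=1  b=2  b=3  b=4
a=0:    L    W    L    W    L
a=1:    L    W    L    W    L
Cells with no legal move (terminal, hence L): (0,0), (1,0).
The remaining L cells, each justified by listing all of its moves:
(0,2): only reaches (0,1)(W), which is W → L
(0,4): only reaches (0,3)(W), which is W → L
(1,2): only reaches (1,1)(W), (0,1)(W), all W → L
(1,4): only reaches (1,3)(W), (0,3)(W), all W → L
Every other cell has at least one move into one of the L cells above, so it is W.
Every move from (1,4) reaches a W position, so the mover loses.

Sam wins.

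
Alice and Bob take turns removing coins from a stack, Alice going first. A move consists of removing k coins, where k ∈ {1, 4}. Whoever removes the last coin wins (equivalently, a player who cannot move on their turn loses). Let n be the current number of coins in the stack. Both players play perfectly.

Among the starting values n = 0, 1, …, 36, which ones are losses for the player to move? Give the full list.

Label each position W (a win for the player to move) or L (a loss). A position with no legal move is L; any other position is W exactly when some move reaches an L, and L when every move reaches a W.
n=0: no move → L
n=1: →0(L), so W
n=2: →1(W) only, which is W, so L
n=3: →2(L), so W
n=4: →0(L), so W
n=5: →4(W), 1(W) — all W, so L
n=6: →5(L), so W
n=7: →6(W), 3(W) — all W, so L
n=8: →7(L), so W
n=9: →5(L), so W
n=10: →9(W), 6(W) — all W, so L
n=11: →10(L), so W
n=12: →11(W), 8(W) — all W, so L
n=13: →12(L), so W
n=14: →10(L), so W
n=15: →14(W), 11(W) — all W, so L
n=16: →15(L), so W
n=17: →16(W), 13(W) — all W, so L
n=18: →17(L), so W
n=19: →15(L), so W
n=20: →19(W), 16(W) — all W, so L
n=21: →20(L), so W
n=22: →21(W), 18(W) — all W, so L
n=23: →22(L), so W
n=24: →20(L), so W
n=25: →24(W), 21(W) — all W, so L
n=26: →25(L), so W
n=27: →26(W), 23(W) — all W, so L
n=28: →27(L), so W
n=29: →25(L), so W
n=30: →29(W), 26(W) — all W, so L
n=31: →30(L), so W
n=32: →31(W), 28(W) — all W, so L
n=33: →32(L), so W
n=34: →30(L), so W
n=35: →34(W), 31(W) — all W, so L
n=36: →35(L), so W
Reading off the rows marked L gives the requested list; there are 15 such values of n.

0, 2, 5, 7, 10, 12, 15, 17, 20, 22, 25, 27, 30, 32, 35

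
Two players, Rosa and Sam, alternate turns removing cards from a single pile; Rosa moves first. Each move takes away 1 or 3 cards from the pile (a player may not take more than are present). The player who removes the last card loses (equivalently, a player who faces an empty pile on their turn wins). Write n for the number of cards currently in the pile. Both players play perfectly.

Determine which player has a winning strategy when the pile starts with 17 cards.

Sam wins.

Classify positions by backward induction: terminal positions (no move available) are W. From any other position, the mover wins iff some move reaches an L.
n=0: no move; the opponent has just taken the last card and therefore loses → W
n=1: only reaches 0(W), which is W → L
n=2: reaches L-position 1 → W
n=3: only reaches 2(W), 0(W), all W → L
n=4: reaches L-position 3 → W
n=5: only reaches 4(W), 2(W), all W → L
n=6: reaches L-position 5 → W
n=7: only reaches 6(W), 4(W), all W → L
n=8: reaches L-position 7 → W
n=9: only reaches 8(W), 6(W), all W → L
n=10: reaches L-position 9 → W
n=11: only reaches 10(W), 8(W), all W → L
n=12: reaches L-position 11 → W
n=13: only reaches 12(W), 10(W), all W → L
n=14: reaches L-position 13 → W
n=15: only reaches 14(W), 12(W), all W → L
n=16: reaches L-position 15 → W
n=17: only reaches 16(W), 14(W), all W → L
The starting position 17 is L: whatever Rosa does, the opponent receives a W position.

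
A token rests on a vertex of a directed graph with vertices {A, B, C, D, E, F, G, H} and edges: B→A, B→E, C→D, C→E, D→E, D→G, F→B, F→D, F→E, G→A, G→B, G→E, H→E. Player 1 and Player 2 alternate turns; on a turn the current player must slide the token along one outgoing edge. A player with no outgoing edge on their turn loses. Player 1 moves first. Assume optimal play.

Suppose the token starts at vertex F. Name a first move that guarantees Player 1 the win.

Move to E.

Label each position W (a win for the player to move) or L (a loss). A position with no legal move is L; any other position is W exactly when some move reaches an L, and L when every move reaches a W.
Every edge goes from a vertex to one that appears earlier in the order E, A, B, G, H, D, C, F, so processing vertices in that order labels each vertex after all of its successors.
E: no outgoing edge → L
A: no outgoing edge → L
B: can move to A, which is L ⇒ W
G: can move to A, which is L ⇒ W
H: can move to E, which is L ⇒ W
D: can move to E, which is L ⇒ W
C: can move to E, which is L ⇒ W
F: can move to E, which is L ⇒ W
From F, the L positions reachable in one move are: E.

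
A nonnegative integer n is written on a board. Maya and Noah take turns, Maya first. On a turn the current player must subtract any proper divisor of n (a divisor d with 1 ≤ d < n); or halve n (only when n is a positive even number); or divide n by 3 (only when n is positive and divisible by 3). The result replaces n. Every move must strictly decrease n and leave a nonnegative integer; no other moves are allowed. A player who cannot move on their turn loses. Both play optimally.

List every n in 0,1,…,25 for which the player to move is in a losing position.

0, 1, 4, 7, 9, 11, 13, 15, 17, 19, 23, 25

Work bottom-up. With no move the player to move loses. Otherwise the position is W if at least one move leads to an L position for the opponent, and L if every move leads to a W.
n=0: no move → L
n=1: no move → L
n=2: reaches L-position 1 → W
n=3: reaches L-position 1 → W
n=4: only reaches 2(W), 3(W), all W → L
n=5: reaches L-position 4 → W
n=6: reaches L-position 4 → W
n=7: only reaches 6(W), which is W → L
n=8: reaches L-position 4 → W
n=9: only reaches 3(W), 6(W), 8(W), all W → L
n=10: reaches L-position 9 → W
n=11: only reaches 10(W), which is W → L
n=12: reaches L-position 4 → W
n=13: only reaches 12(W), which is W → L
n=14: reaches L-position 7 → W
n=15: only reaches 5(W), 10(W), 12(W), 14(W), all W → L
n=16: reaches L-position 15 → W
n=17: only reaches 16(W), which is W → L
n=18: reaches L-position 9 → W
n=19: only reaches 18(W), which is W → L
n=20: reaches L-position 15 → W
n=21: reaches L-position 7 → W
n=22: reaches L-position 11 → W
n=23: only reaches 22(W), which is W → L
n=24: reaches L-position 23 → W
n=25: only reaches 20(W), 24(W), all W → L
Reading off the rows marked L gives the requested list; there are 12 such values of n.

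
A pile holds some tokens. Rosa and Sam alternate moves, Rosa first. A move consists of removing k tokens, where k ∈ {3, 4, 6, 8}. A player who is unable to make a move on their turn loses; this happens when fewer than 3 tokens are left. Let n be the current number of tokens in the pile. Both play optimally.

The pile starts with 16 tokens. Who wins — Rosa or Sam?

Rosa wins.

Positions with no move are L. A position that does have a move is losing for the player to move precisely when every available move leads to a winning position for the opponent. Fill in the labels:
n=0: no move → L
n=1: no move → L
n=2: no move → L
n=3: can move to 0, which is L ⇒ W
n=4: can move to 1, which is L ⇒ W
n=5: can move to 2, which is L ⇒ W
n=6: can move to 2, which is L ⇒ W
n=7: can move to 1, which is L ⇒ W
n=8: can move to 2, which is L ⇒ W
n=9: can move to 1, which is L ⇒ W
n=10: can move to 2, which is L ⇒ W
n=11: moves to 8(W), 7(W), 5(W), 3(W); every one is W ⇒ L
n=12: moves to 9(W), 8(W), 6(W), 4(W); every one is W ⇒ L
n=13: moves to 10(W), 9(W), 7(W), 5(W); every one is W ⇒ L
n=14: can move to 11, which is L ⇒ W
n=15: can move to 12, which is L ⇒ W
n=16: can move to 13, which is L ⇒ W
From 16 Rosa can remove 3, leaving 13, reaching an L position.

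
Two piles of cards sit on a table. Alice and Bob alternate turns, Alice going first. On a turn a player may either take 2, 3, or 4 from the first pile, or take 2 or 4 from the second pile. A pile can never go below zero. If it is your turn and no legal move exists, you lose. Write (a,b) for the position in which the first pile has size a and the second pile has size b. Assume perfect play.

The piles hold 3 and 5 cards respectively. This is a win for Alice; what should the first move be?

Move to (3,3).

Work bottom-up. With no move the player to move loses. Otherwise the position is W if at least one move leads to an L position for the opponent, and L if every move leads to a W.
No move ever increases a pile, so every position that can arise here has a ≤ 3 and b ≤ 5; it is enough to label the cells with 0 ≤ a ≤ 3 and 0 ≤ b ≤ 5.
Every move lowers a or b (never raises either), so fill the grid row by row in increasing a, and left to right within a row: each cell's successors are then already labelled.
      b=0  b=1  b=2  b=3  b=4  b=5
a=0:    L    L    W    W    W    W
a=1:    L    L    W    W    W    W
a=2:    W    W    L    L    W    W
a=3:    W    W    L    L    W    W
Cells with no legal move (terminal, hence L): (0,0), (0,1), (1,0), (1,1).
The remaining L cells, each justified by listing all of its moves:
(2,2): →(0,2)(W), (2,0)(W) — all W, so L
(2,3): →(0,3)(W), (2,1)(W) — all W, so L
(3,2): →(1,2)(W), (0,2)(W), (3,0)(W) — all W, so L
(3,3): →(1,3)(W), (0,3)(W), (3,1)(W) — all W, so L
Every other cell has at least one move into one of the L cells above, so it is W.
From (3,5), the L positions reachable in one move are: (3,3).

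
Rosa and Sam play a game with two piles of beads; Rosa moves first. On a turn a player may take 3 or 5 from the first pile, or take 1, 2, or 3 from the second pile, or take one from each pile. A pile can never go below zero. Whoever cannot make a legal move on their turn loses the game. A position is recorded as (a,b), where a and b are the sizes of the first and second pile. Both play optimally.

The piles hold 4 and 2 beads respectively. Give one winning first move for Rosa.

Build the W/L table. Terminal = L. A non-terminal position is W if it has a move to some L; otherwise it is L.
No move ever increases a pile, so every position that can arise here has a ≤ 4 and b ≤ 2; it is enough to label the cells with 0 ≤ a ≤ 4 and 0 ≤ b ≤ 2.
Every move lowers a or b (never raises either), so fill the grid row by row in increasing a, and left to right within a row: each cell's successors are then already labelled.
      b=0  b=1  b=2
a=0:    L    W    W
a=1:    L    W    W
a=2:    L    W    W
a=3:    W    W    L
a=4:    W    L    W
Cells with no legal move (terminal, hence L): (0,0), (1,0), (2,0).
The remaining L cells, each justified by listing all of its moves:
(3,2): only reaches (0,2)(W), (3,1)(W), (3,0)(W), (2,1)(W), all W → L
(4,1): only reaches (1,1)(W), (4,0)(W), (3,0)(W), all W → L
Every other cell has at least one move into one of the L cells above, so it is W.
From (4,2), the L positions reachable in one move are: (4,1).

Move to (4,1).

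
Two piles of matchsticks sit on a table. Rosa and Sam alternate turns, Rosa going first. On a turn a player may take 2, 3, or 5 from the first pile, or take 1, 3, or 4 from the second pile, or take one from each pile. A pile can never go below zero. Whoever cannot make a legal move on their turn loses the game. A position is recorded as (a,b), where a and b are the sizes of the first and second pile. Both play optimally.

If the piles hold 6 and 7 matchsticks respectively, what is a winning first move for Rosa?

Move to (1,7).

Label each position W (a win for the player to move) or L (a loss). A position with no legal move is L; any other position is W exactly when some move reaches an L, and L when every move reaches a W.
No move ever increases a pile, so every position that can arise here has a ≤ 6 and b ≤ 7; it is enough to label the cells with 0 ≤ a ≤ 6 and 0 ≤ b ≤ 7.
Every move lowers a or b (never raises either), so fill the grid row by row in increasing a, and left to right within a row: each cell's successors are then already labelled.
      b=0  b=1  b=2  b=3  b=4  b=5  b=6  b=7
a=0:    L    W    L    W    W    W    W    L
a=1:    L    W    L    W    W    W    W    L
a=2:    W    W    W    W    L    W    L    W
a=3:    W    L    W    L    W    W    W    W
a=4:    W    L    W    L    W    W    W    W
a=5:    W    W    W    W    W    L    W    W
a=6:    W    W    W    W    L    W    W    W
Cells with no legal move (terminal, hence L): (0,0), (1,0).
The remaining L cells, each justified by listing all of its moves:
(0,2): →(0,1)(W) only, which is W, so L
(0,7): →(0,6)(W), (0,4)(W), (0,3)(W) — all W, so L
(1,2): →(1,1)(W), (0,1)(W) — all W, so L
(1,7): →(1,6)(W), (1,4)(W), (1,3)(W), (0,6)(W) — all W, so L
(2,4): →(0,4)(W), (2,3)(W), (2,1)(W), (2,0)(W), (1,3)(W) — all W, so L
(2,6): →(0,6)(W), (2,5)(W), (2,3)(W), (2,2)(W), (1,5)(W) — all W, so L
(3,1): →(1,1)(W), (0,1)(W), (3,0)(W), (2,0)(W) — all W, so L
(3,3): →(1,3)(W), (0,3)(W), (3,2)(W), (3,0)(W), (2,2)(W) — all W, so L
(4,1): →(2,1)(W), (1,1)(W), (4,0)(W), (3,0)(W) — all W, so L
(4,3): →(2,3)(W), (1,3)(W), (4,2)(W), (4,0)(W), (3,2)(W) — all W, so L
(5,5): →(3,5)(W), (2,5)(W), (0,5)(W), (5,4)(W), (5,2)(W), (5,1)(W), (4,4)(W) — all W, so L
(6,4): →(4,4)(W), (3,4)(W), (1,4)(W), (6,3)(W), (6,1)(W), (6,0)(W), (5,3)(W) — all W, so L
Every other cell has at least one move into one of the L cells above, so it is W.
From (6,7), the L positions reachable in one move are: (1,7), (6,4). Any move reaching one of these is winning.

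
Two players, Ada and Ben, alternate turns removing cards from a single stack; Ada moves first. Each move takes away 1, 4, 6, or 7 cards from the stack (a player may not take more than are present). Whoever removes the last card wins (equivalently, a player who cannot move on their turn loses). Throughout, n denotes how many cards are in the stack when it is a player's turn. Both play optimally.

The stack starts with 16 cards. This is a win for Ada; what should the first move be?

Classify positions by backward induction: terminal positions (no move available) are L. From any other position, the mover wins iff some move reaches an L.
n=0: no move → L
n=1: →0(L), so W
n=2: →1(W) only, which is W, so L
n=3: →2(L), so W
n=4: →0(L), so W
n=5: →4(W), 1(W) — all W, so L
n=6: →5(L), so W
n=7: →0(L), so W
n=8: →2(L), so W
n=9: →5(L), so W
n=10: →9(W), 6(W), 4(W), 3(W) — all W, so L
n=11: →10(L), so W
n=12: →5(L), so W
n=13: →12(W), 9(W), 7(W), 6(W) — all W, so L
n=14: →13(L), so W
n=15: →14(W), 11(W), 9(W), 8(W) — all W, so L
n=16: →15(L), so W
From 16, the L positions reachable in one move are: 15, 10. Any move reaching one of these is winning.

Remove 1, leaving 15.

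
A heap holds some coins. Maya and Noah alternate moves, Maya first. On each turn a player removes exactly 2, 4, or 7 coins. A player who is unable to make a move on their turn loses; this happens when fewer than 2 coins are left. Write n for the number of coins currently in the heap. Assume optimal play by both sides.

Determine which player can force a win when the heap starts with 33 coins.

Noah wins.

Work bottom-up. With no move the player to move loses. Otherwise the position is W if at least one move leads to an L position for the opponent, and L if every move leads to a W.
n=0: no move → L
n=1: no move → L
n=2: reaches L-position 0 → W
n=3: reaches L-position 1 → W
n=4: reaches L-position 0 → W
n=5: reaches L-position 1 → W
n=6: only reaches 4(W), 2(W), all W → L
n=7: reaches L-position 0 → W
n=8: reaches L-position 6 → W
n=9: only reaches 7(W), 5(W), 2(W), all W → L
n=10: reaches L-position 6 → W
n=11: reaches L-position 9 → W
n=12: only reaches 10(W), 8(W), 5(W), all W → L
n=13: reaches L-position 9 → W
n=14: reaches L-position 12 → W
n=15: only reaches 13(W), 11(W), 8(W), all W → L
n=16: reaches L-position 12 → W
n=17: reaches L-position 15 → W
n=18: only reaches 16(W), 14(W), 11(W), all W → L
n=19: reaches L-position 15 → W
n=20: reaches L-position 18 → W
n=21: only reaches 19(W), 17(W), 14(W), all W → L
n=22: reaches L-position 18 → W
n=23: reaches L-position 21 → W
n=24: only reaches 22(W), 20(W), 17(W), all W → L
n=25: reaches L-position 21 → W
n=26: reaches L-position 24 → W
n=27: only reaches 25(W), 23(W), 20(W), all W → L
n=28: reaches L-position 24 → W
n=29: reaches L-position 27 → W
n=30: only reaches 28(W), 26(W), 23(W), all W → L
n=31: reaches L-position 27 → W
n=32: reaches L-position 30 → W
n=33: only reaches 31(W), 29(W), 26(W), all W → L
Every move from 33 reaches a W position, so the mover loses.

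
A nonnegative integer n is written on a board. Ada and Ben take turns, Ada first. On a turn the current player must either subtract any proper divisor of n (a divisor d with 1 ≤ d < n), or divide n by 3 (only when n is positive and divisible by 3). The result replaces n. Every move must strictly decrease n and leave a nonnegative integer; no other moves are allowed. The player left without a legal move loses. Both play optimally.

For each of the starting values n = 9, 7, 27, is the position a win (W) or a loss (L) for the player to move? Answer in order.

9: L, 7: L, 27: W

Work bottom-up. With no move the player to move loses. Otherwise the position is W if at least one move leads to an L position for the opponent, and L if every move leads to a W.
n=0: no move → L
n=1: no move → L
n=2: can move to 1, which is L ⇒ W
n=3: can move to 1, which is L ⇒ W
n=4: moves to 2(W), 3(W); every one is W ⇒ L
n=5: can move to 4, which is L ⇒ W
n=6: can move to 4, which is L ⇒ W
n=7: the only move is to 6(W), a W ⇒ L
n=8: can move to 4, which is L ⇒ W
n=9: moves to 3(W), 6(W), 8(W); every one is W ⇒ L
n=10: can move to 9, which is L ⇒ W
n=11: the only move is to 10(W), a W ⇒ L
n=12: can move to 4, which is L ⇒ W
n=13: the only move is to 12(W), a W ⇒ L
n=14: can move to 7, which is L ⇒ W
n=15: moves to 5(W), 10(W), 12(W), 14(W); every one is W ⇒ L
n=16: can move to 15, which is L ⇒ W
n=17: the only move is to 16(W), a W ⇒ L
n=18: can move to 9, which is L ⇒ W
n=19: the only move is to 18(W), a W ⇒ L
n=20: can move to 15, which is L ⇒ W
n=21: can move to 7, which is L ⇒ W
n=22: can move to 11, which is L ⇒ W
n=23: the only move is to 22(W), a W ⇒ L
n=24: can move to 23, which is L ⇒ W
n=25: moves to 20(W), 24(W); every one is W ⇒ L
n=26: can move to 13, which is L ⇒ W
n=27: can move to 9, which is L ⇒ W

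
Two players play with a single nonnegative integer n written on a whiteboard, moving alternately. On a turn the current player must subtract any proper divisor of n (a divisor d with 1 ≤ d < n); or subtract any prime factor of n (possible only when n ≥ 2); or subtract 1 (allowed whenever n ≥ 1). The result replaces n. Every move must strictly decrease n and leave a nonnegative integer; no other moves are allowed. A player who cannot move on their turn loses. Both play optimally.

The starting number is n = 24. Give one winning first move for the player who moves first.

Use the standard recursion: the mover loses at a terminal position; elsewhere, the mover wins exactly when some move hands the opponent an L position.
n=0: no move → L
n=1: →0(L), so W
n=2: →0(L), so W
n=3: →0(L), so W
n=4: →2(W), 3(W) — all W, so L
n=5: →0(L), so W
n=6: →4(L), so W
n=7: →0(L), so W
n=8: →4(L), so W
n=9: →6(W), 8(W) — all W, so L
n=10: →9(L), so W
n=11: →0(L), so W
n=12: →9(L), so W
n=13: →0(L), so W
n=14: →7(W), 12(W), 13(W) — all W, so L
n=15: →14(L), so W
n=16: →14(L), so W
n=17: →0(L), so W
n=18: →9(L), so W
n=19: →0(L), so W
n=20: →10(W), 15(W), 16(W), 18(W), 19(W) — all W, so L
n=21: →14(L), so W
n=22: →20(L), so W
n=23: →0(L), so W
n=24: →20(L), so W
From 24, the L positions reachable in one move are: 20.

Move to 20.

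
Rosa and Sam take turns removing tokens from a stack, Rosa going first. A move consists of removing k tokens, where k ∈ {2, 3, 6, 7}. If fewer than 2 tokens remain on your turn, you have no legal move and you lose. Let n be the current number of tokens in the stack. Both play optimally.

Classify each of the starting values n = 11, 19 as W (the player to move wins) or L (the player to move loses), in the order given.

Compute win/loss labels from the base case upward. A position with no move is L. Any other position is W if it can reach an L in one move, else L.
n=0: no move → L
n=1: no move → L
n=2: can move to 0, which is L ⇒ W
n=3: can move to 1, which is L ⇒ W
n=4: can move to 1, which is L ⇒ W
n=5: moves to 3(W), 2(W); every one is W ⇒ L
n=6: can move to 0, which is L ⇒ W
n=7: can move to 5, which is L ⇒ W
n=8: can move to 5, which is L ⇒ W
n=9: moves to 7(W), 6(W), 3(W), 2(W); every one is W ⇒ L
n=10: moves to 8(W), 7(W), 4(W), 3(W); every one is W ⇒ L
n=11: can move to 9, which is L ⇒ W
n=12: can move to 10, which is L ⇒ W
n=13: can move to 10, which is L ⇒ W
n=14: moves to 12(W), 11(W), 8(W), 7(W); every one is W ⇒ L
n=15: can move to 9, which is L ⇒ W
n=16: can move to 14, which is L ⇒ W
n=17: can move to 14, which is L ⇒ W
n=18: moves to 16(W), 15(W), 12(W), 11(W); every one is W ⇒ L
n=19: moves to 17(W), 16(W), 13(W), 12(W); every one is W ⇒ L

11: W, 19: L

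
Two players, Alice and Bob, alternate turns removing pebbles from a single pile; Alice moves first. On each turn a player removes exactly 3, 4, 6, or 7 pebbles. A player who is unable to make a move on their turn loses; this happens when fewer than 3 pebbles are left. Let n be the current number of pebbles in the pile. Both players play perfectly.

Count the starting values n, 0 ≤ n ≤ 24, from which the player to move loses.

Use the standard recursion: the mover loses at a terminal position; elsewhere, the mover wins exactly when some move hands the opponent an L position.
n=0: no move → L
n=1: no move → L
n=2: no move → L
n=3: W (go to 0, an L position)
n=4: W (go to 1, an L position)
n=5: W (go to 2, an L position)
n=6: W (go to 2, an L position)
n=7: W (go to 1, an L position)
n=8: W (go to 2, an L position)
n=9: W (go to 2, an L position)
n=10: L (options 7(W), 6(W), 4(W), 3(W) are all W)
n=11: L (options 8(W), 7(W), 5(W), 4(W) are all W)
n=12: L (options 9(W), 8(W), 6(W), 5(W) are all W)
n=13: W (go to 10, an L position)
n=14: W (go to 11, an L position)
n=15: W (go to 12, an L position)
n=16: W (go to 12, an L position)
n=17: W (go to 11, an L position)
n=18: W (go to 12, an L position)
n=19: W (go to 12, an L position)
n=20: L (options 17(W), 16(W), 14(W), 13(W) are all W)
n=21: L (options 18(W), 17(W), 15(W), 14(W) are all W)
n=22: L (options 19(W), 18(W), 16(W), 15(W) are all W)
n=23: W (go to 20, an L position)
n=24: W (go to 21, an L position)
L entries with 0 ≤ n ≤ 24: n = 0, 1, 2, 10, 11, 12, 20, 21, 22; that makes 9.

9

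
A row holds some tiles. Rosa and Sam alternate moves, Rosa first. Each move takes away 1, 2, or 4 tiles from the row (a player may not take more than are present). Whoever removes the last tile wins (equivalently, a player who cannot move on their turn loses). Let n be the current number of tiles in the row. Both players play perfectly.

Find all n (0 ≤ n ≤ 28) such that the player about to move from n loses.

Compute win/loss labels from the base case upward. A position with no move is L. Any other position is W if it can reach an L in one move, else L.
n=0: no move → L
n=1: reaches L-position 0 → W
n=2: reaches L-position 0 → W
n=3: only reaches 2(W), 1(W), all W → L
n=4: reaches L-position 3 → W
n=5: reaches L-position 3 → W
n=6: only reaches 5(W), 4(W), 2(W), all W → L
n=7: reaches L-position 6 → W
n=8: reaches L-position 6 → W
n=9: only reaches 8(W), 7(W), 5(W), all W → L
n=10: reaches L-position 9 → W
n=11: reaches L-position 9 → W
n=12: only reaches 11(W), 10(W), 8(W), all W → L
n=13: reaches L-position 12 → W
n=14: reaches L-position 12 → W
n=15: only reaches 14(W), 13(W), 11(W), all W → L
n=16: reaches L-position 15 → W
n=17: reaches L-position 15 → W
n=18: only reaches 17(W), 16(W), 14(W), all W → L
n=19: reaches L-position 18 → W
n=20: reaches L-position 18 → W
n=21: only reaches 20(W), 19(W), 17(W), all W → L
n=22: reaches L-position 21 → W
n=23: reaches L-position 21 → W
n=24: only reaches 23(W), 22(W), 20(W), all W → L
n=25: reaches L-position 24 → W
n=26: reaches L-position 24 → W
n=27: only reaches 26(W), 25(W), 23(W), all W → L
n=28: reaches L-position 27 → W
The losing starting values of n are exactly the entries labelled L in this table (10 of them).

0, 3, 6, 9, 12, 15, 18, 21, 24, 27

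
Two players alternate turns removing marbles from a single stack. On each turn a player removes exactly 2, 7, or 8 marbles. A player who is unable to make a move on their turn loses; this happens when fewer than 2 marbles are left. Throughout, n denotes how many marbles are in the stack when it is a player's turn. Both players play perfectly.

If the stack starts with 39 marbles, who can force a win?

The second player wins.

Use the standard recursion: the mover loses at a terminal position; elsewhere, the mover wins exactly when some move hands the opponent an L position.
n=0: no move → L
n=1: no move → L
n=2: W (go to 0, an L position)
n=3: W (go to 1, an L position)
n=4: L (sole option 2(W) is W)
n=5: L (sole option 3(W) is W)
n=6: W (go to 4, an L position)
n=7: W (go to 5, an L position)
n=8: W (go to 1, an L position)
n=9: W (go to 1, an L position)
n=10: L (options 8(W), 3(W), 2(W) are all W)
n=11: W (go to 4, an L position)
n=12: W (go to 10, an L position)
n=13: W (go to 5, an L position)
n=14: L (options 12(W), 7(W), 6(W) are all W)
n=15: L (options 13(W), 8(W), 7(W) are all W)
n=16: W (go to 14, an L position)
n=17: W (go to 15, an L position)
n=18: W (go to 10, an L position)
n=19: L (options 17(W), 12(W), 11(W) are all W)
n=20: L (options 18(W), 13(W), 12(W) are all W)
n=21: W (go to 19, an L position)
n=22: W (go to 20, an L position)
n=23: W (go to 15, an L position)
n=24: L (options 22(W), 17(W), 16(W) are all W)
n=25: L (options 23(W), 18(W), 17(W) are all W)
n=26: W (go to 24, an L position)
n=27: W (go to 25, an L position)
n=28: W (go to 20, an L position)
n=29: L (options 27(W), 22(W), 21(W) are all W)
n=30: L (options 28(W), 23(W), 22(W) are all W)
n=31: W (go to 29, an L position)
n=32: W (go to 30, an L position)
n=33: W (go to 25, an L position)
n=34: L (options 32(W), 27(W), 26(W) are all W)
n=35: L (options 33(W), 28(W), 27(W) are all W)
n=36: W (go to 34, an L position)
n=37: W (go to 35, an L position)
n=38: W (go to 30, an L position)
n=39: L (options 37(W), 32(W), 31(W) are all W)
The starting position 39 is L: whatever the player to move does, the opponent receives a W position.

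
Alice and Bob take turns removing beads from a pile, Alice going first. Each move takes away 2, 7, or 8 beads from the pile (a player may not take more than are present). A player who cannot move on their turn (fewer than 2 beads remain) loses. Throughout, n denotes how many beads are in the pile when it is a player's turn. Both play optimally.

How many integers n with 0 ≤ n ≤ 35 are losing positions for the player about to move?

15

Use the standard recursion: the mover loses at a terminal position; elsewhere, the mover wins exactly when some move hands the opponent an L position.
n=0: no move → L
n=1: no move → L
n=2: W (go to 0, an L position)
n=3: W (go to 1, an L position)
n=4: L (sole option 2(W) is W)
n=5: L (sole option 3(W) is W)
n=6: W (go to 4, an L position)
n=7: W (go to 5, an L position)
n=8: W (go to 1, an L position)
n=9: W (go to 1, an L position)
n=10: L (options 8(W), 3(W), 2(W) are all W)
n=11: W (go to 4, an L position)
n=12: W (go to 10, an L position)
n=13: W (go to 5, an L position)
n=14: L (options 12(W), 7(W), 6(W) are all W)
n=15: L (options 13(W), 8(W), 7(W) are all W)
n=16: W (go to 14, an L position)
n=17: W (go to 15, an L position)
n=18: W (go to 10, an L position)
n=19: L (options 17(W), 12(W), 11(W) are all W)
n=20: L (options 18(W), 13(W), 12(W) are all W)
n=21: W (go to 19, an L position)
n=22: W (go to 20, an L position)
n=23: W (go to 15, an L position)
n=24: L (options 22(W), 17(W), 16(W) are all W)
n=25: L (options 23(W), 18(W), 17(W) are all W)
n=26: W (go to 24, an L position)
n=27: W (go to 25, an L position)
n=28: W (go to 20, an L position)
n=29: L (options 27(W), 22(W), 21(W) are all W)
n=30: L (options 28(W), 23(W), 22(W) are all W)
n=31: W (go to 29, an L position)
n=32: W (go to 30, an L position)
n=33: W (go to 25, an L position)
n=34: L (options 32(W), 27(W), 26(W) are all W)
n=35: L (options 33(W), 28(W), 27(W) are all W)
L entries with 0 ≤ n ≤ 35: n = 0, 1, 4, 5, 10, 14, 15, 19, 20, 24, 25, 29, 30, 34, 35; that makes 15.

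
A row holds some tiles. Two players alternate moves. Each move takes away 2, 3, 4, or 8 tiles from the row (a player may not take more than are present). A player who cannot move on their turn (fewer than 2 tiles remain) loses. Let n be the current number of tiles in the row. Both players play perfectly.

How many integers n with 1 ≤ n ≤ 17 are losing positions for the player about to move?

Work bottom-up. With no move the player to move loses. Otherwise the position is W if at least one move leads to an L position for the opponent, and L if every move leads to a W.
n=0: no move → L
n=1: no move → L
n=2: W (go to 0, an L position)
n=3: W (go to 1, an L position)
n=4: W (go to 1, an L position)
n=5: W (go to 1, an L position)
n=6: L (options 4(W), 3(W), 2(W) are all W)
n=7: L (options 5(W), 4(W), 3(W) are all W)
n=8: W (go to 6, an L position)
n=9: W (go to 7, an L position)
n=10: W (go to 7, an L position)
n=11: W (go to 7, an L position)
n=12: L (options 10(W), 9(W), 8(W), 4(W) are all W)
n=13: L (options 11(W), 10(W), 9(W), 5(W) are all W)
n=14: W (go to 12, an L position)
n=15: W (go to 13, an L position)
n=16: W (go to 13, an L position)
n=17: W (go to 13, an L position)
L entries with 1 ≤ n ≤ 17 (n=0 is outside the asked range and is not counted): n = 1, 6, 7, 12, 13; that makes 5.

5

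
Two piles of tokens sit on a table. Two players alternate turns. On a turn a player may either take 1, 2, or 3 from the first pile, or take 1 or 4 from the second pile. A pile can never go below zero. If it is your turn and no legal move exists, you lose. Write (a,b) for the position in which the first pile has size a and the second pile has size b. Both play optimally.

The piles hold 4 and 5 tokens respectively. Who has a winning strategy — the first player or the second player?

The second player wins.

Work bottom-up. With no move the player to move loses. Otherwise the position is W if at least one move leads to an L position for the opponent, and L if every move leads to a W.
No move ever increases a pile, so every position that can arise here has a ≤ 4 and b ≤ 5; it is enough to label the cells with 0 ≤ a ≤ 4 and 0 ≤ b ≤ 5.
Every move lowers a or b (never raises either), so fill the grid row by row in increasing a, and left to right within a row: each cell's successors are then already labelled.
      b=0  b=1  b=2  b=3  b=4  b=5
a=0:    L    W    L    W    W    L
a=1:    W    L    W    L    W    W
a=2:    W    W    W    W    L    W
a=3:    W    W    W    W    W    W
a=4:    L    W    L    W    W    L
Cells with no legal move (terminal, hence L): (0,0).
The remaining L cells, each justified by listing all of its moves:
(0,2): →(0,1)(W) only, which is W, so L
(0,5): →(0,4)(W), (0,1)(W) — all W, so L
(1,1): →(0,1)(W), (1,0)(W) — all W, so L
(1,3): →(0,3)(W), (1,2)(W) — all W, so L
(2,4): →(1,4)(W), (0,4)(W), (2,3)(W), (2,0)(W) — all W, so L
(4,0): →(3,0)(W), (2,0)(W), (1,0)(W) — all W, so L
(4,2): →(3,2)(W), (2,2)(W), (1,2)(W), (4,1)(W) — all W, so L
(4,5): →(3,5)(W), (2,5)(W), (1,5)(W), (4,4)(W), (4,1)(W) — all W, so L
Every other cell has at least one move into one of the L cells above, so it is W.
The starting position (4,5) is L: whatever the player to move does, the opponent receives a W position.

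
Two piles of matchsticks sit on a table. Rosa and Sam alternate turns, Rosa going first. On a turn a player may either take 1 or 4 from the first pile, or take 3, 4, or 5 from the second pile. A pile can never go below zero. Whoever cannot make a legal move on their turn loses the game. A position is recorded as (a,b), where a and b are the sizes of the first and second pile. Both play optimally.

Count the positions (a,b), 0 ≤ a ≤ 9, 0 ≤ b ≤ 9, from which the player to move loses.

Positions with no move are L. A position that does have a move is losing for the player to move precisely when every available move leads to a winning position for the opponent. Fill in the labels:
Every move lowers a or b (never raises either), so fill the grid row by row in increasing a, and left to right within a row: each cell's successors are then already labelled.
      b=0  b=1  b=2  b=3  b=4  b=5  b=6  b=7  b=8  b=9
a=0:    L    L    L    W    W    W    W    W    L    L
a=1:    W    W    W    L    L    L    W    W    W    W
a=2:    L    L    L    W    W    W    W    W    L    L
a=3:    W    W    W    L    L    L    W    W    W    W
a=4:    W    W    W    W    W    W    L    L    W    W
a=5:    L    L    L    W    W    W    W    W    L    L
a=6:    W    W    W    L    L    L    W    W    W    W
a=7:    L    L    L    W    W    W    W    W    L    L
a=8:    W    W    W    L    L    L    W    W    W    W
a=9:    W    W    W    W    W    W    L    L    W    W
Cells with no legal move (terminal, hence L): (0,0), (0,1), (0,2).
The remaining L cells, each justified by listing all of its moves:
(0,8): →(0,5)(W), (0,4)(W), (0,3)(W) — all W, so L
(0,9): →(0,6)(W), (0,5)(W), (0,4)(W) — all W, so L
(1,3): →(0,3)(W), (1,0)(W) — all W, so L
(1,4): →(0,4)(W), (1,1)(W), (1,0)(W) — all W, so L
(1,5): →(0,5)(W), (1,2)(W), (1,1)(W), (1,0)(W) — all W, so L
(2,0): →(1,0)(W) only, which is W, so L
(2,1): →(1,1)(W) only, which is W, so L
(2,2): →(1,2)(W) only, which is W, so L
(2,8): →(1,8)(W), (2,5)(W), (2,4)(W), (2,3)(W) — all W, so L
(2,9): →(1,9)(W), (2,6)(W), (2,5)(W), (2,4)(W) — all W, so L
(3,3): →(2,3)(W), (3,0)(W) — all W, so L
(3,4): →(2,4)(W), (3,1)(W), (3,0)(W) — all W, so L
(3,5): →(2,5)(W), (3,2)(W), (3,1)(W), (3,0)(W) — all W, so L
(4,6): →(3,6)(W), (0,6)(W), (4,3)(W), (4,2)(W), (4,1)(W) — all W, so L
(4,7): →(3,7)(W), (0,7)(W), (4,4)(W), (4,3)(W), (4,2)(W) — all W, so L
(5,0): →(4,0)(W), (1,0)(W) — all W, so L
(5,1): →(4,1)(W), (1,1)(W) — all W, so L
(5,2): →(4,2)(W), (1,2)(W) — all W, so L
(5,8): →(4,8)(W), (1,8)(W), (5,5)(W), (5,4)(W), (5,3)(W) — all W, so L
(5,9): →(4,9)(W), (1,9)(W), (5,6)(W), (5,5)(W), (5,4)(W) — all W, so L
(6,3): →(5,3)(W), (2,3)(W), (6,0)(W) — all W, so L
(6,4): →(5,4)(W), (2,4)(W), (6,1)(W), (6,0)(W) — all W, so L
(6,5): →(5,5)(W), (2,5)(W), (6,2)(W), (6,1)(W), (6,0)(W) — all W, so L
(7,0): →(6,0)(W), (3,0)(W) — all W, so L
(7,1): →(6,1)(W), (3,1)(W) — all W, so L
(7,2): →(6,2)(W), (3,2)(W) — all W, so L
(7,8): →(6,8)(W), (3,8)(W), (7,5)(W), (7,4)(W), (7,3)(W) — all W, so L
(7,9): →(6,9)(W), (3,9)(W), (7,6)(W), (7,5)(W), (7,4)(W) — all W, so L
(8,3): →(7,3)(W), (4,3)(W), (8,0)(W) — all W, so L
(8,4): →(7,4)(W), (4,4)(W), (8,1)(W), (8,0)(W) — all W, so L
(8,5): →(7,5)(W), (4,5)(W), (8,2)(W), (8,1)(W), (8,0)(W) — all W, so L
(9,6): →(8,6)(W), (5,6)(W), (9,3)(W), (9,2)(W), (9,1)(W) — all W, so L
(9,7): →(8,7)(W), (5,7)(W), (9,4)(W), (9,3)(W), (9,2)(W) — all W, so L
Every other cell has at least one move into one of the L cells above, so it is W.
L cells per row: a=0: 5, a=1: 3, a=2: 5, a=3: 3, a=4: 2, a=5: 5, a=6: 3, a=7: 5, a=8: 3, a=9: 2; total 36.

36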